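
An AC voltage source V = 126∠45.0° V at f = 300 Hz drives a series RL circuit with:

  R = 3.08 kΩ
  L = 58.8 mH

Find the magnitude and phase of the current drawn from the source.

Step 1 — Angular frequency: ω = 2π·f = 2π·300 = 1885 rad/s.
Step 2 — Component impedances:
  R: Z = R = 3080 Ω
  L: Z = jωL = j·1885·0.0588 = 0 + j110.8 Ω
Step 3 — Series combination: Z_total = R + L = 3080 + j110.8 Ω = 3082∠2.1° Ω.
Step 4 — Source phasor: V = 126∠45.0° V = 89.1 + j89.1 V.
Step 5 — Ohm's law: I = V / Z_total = (89.1 + j89.1) / (3080 + j110.8) = 0.02993 + j0.02785 A.
Step 6 — Convert to polar: |I| = 0.04088 A, ∠I = 42.9°.

I = 0.04088∠42.9° A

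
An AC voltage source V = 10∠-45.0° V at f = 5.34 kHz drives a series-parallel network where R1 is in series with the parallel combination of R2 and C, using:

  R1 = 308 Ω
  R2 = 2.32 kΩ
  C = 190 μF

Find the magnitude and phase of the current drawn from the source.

Step 1 — Angular frequency: ω = 2π·f = 2π·5340 = 3.355e+04 rad/s.
Step 2 — Component impedances:
  R1: Z = R = 308 Ω
  R2: Z = R = 2320 Ω
  C: Z = 1/(jωC) = -j/(ω·C) = 0 - j0.1569 Ω
Step 3 — Parallel branch: R2 || C = 1/(1/R2 + 1/C) = 1.061e-05 - j0.1569 Ω.
Step 4 — Series with R1: Z_total = R1 + (R2 || C) = 308 - j0.1569 Ω = 308∠-0.0° Ω.
Step 5 — Source phasor: V = 10∠-45.0° V = 7.071 - j7.071 V.
Step 6 — Ohm's law: I = V / Z_total = (7.071 - j7.071) / (308 - j0.1569) = 0.02297 - j0.02295 A.
Step 7 — Convert to polar: |I| = 0.03247 A, ∠I = -45.0°.

I = 0.03247∠-45.0° A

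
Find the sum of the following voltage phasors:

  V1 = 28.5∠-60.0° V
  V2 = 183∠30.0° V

Step 1 — Convert each phasor to rectangular form:
  V1 = 28.5·(cos(-60.0°) + j·sin(-60.0°)) = 14.25 - j24.68 V
  V2 = 183·(cos(30.0°) + j·sin(30.0°)) = 158.5 + j91.5 V
Step 2 — Sum components: V_total = 172.7 + j66.82 V.
Step 3 — Convert to polar: |V_total| = 185.2 V, ∠V_total = 21.1°.

V_total = 185.2∠21.1° V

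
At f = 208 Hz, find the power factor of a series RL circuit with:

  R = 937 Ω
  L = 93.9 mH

Step 1 — Angular frequency: ω = 2π·f = 2π·208 = 1307 rad/s.
Step 2 — Component impedances:
  R: Z = R = 937 Ω
  L: Z = jωL = j·1307·0.0939 = 0 + j122.7 Ω
Step 3 — Series combination: Z_total = R + L = 937 + j122.7 Ω = 945∠7.5° Ω.
Step 4 — Power factor: PF = cos(φ) = Re(Z)/|Z| = 937/945 = 0.9915.
Step 5 — Type: Im(Z) = 122.7 ⇒ lagging (phase φ = 7.5°).

PF = 0.9915 (lagging, φ = 7.5°)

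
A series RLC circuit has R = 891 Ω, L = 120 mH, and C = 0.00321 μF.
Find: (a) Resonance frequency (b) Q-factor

Step 1 — Resonance condition Im(Z)=0 gives ω₀ = 1/√(LC).
Step 2 — ω₀ = 1/√(0.12·3.21e-09) = 5.095e+04 rad/s.
Step 3 — f₀ = ω₀/(2π) = 8109 Hz.
Step 4 — Series Q: Q = ω₀L/R = 5.095e+04·0.12/891 = 6.862.

(a) f₀ = 8109 Hz  (b) Q = 6.862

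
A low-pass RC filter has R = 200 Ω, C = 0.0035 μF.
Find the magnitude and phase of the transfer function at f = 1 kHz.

Step 1 — Angular frequency: ω = 2π·1000 = 6283 rad/s.
Step 2 — Transfer function: H(jω) = 1/(1 + jωRC).
Step 3 — Denominator: 1 + jωRC = 1 + j·6283·200·3.5e-09 = 1 + j0.004398.
Step 4 — H = 1 - j0.004398.
Step 5 — Magnitude: |H| = 1 (-0.0 dB); phase: φ = -0.3°.

|H| = 1 (-0.0 dB), φ = -0.3°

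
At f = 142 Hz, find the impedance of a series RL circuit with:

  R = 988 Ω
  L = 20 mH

Step 1 — Angular frequency: ω = 2π·f = 2π·142 = 892.2 rad/s.
Step 2 — Component impedances:
  R: Z = R = 988 Ω
  L: Z = jωL = j·892.2·0.02 = 0 + j17.84 Ω
Step 3 — Series combination: Z_total = R + L = 988 + j17.84 Ω = 988.2∠1.0° Ω.

Z = 988 + j17.84 Ω = 988.2∠1.0° Ω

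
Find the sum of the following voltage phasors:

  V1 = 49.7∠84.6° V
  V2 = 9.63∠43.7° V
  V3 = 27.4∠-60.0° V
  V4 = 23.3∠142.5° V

Step 1 — Convert each phasor to rectangular form:
  V1 = 49.7·(cos(84.6°) + j·sin(84.6°)) = 4.677 + j49.48 V
  V2 = 9.63·(cos(43.7°) + j·sin(43.7°)) = 6.962 + j6.653 V
  V3 = 27.4·(cos(-60.0°) + j·sin(-60.0°)) = 13.7 - j23.73 V
  V4 = 23.3·(cos(142.5°) + j·sin(142.5°)) = -18.49 + j14.18 V
Step 2 — Sum components: V_total = 6.854 + j46.59 V.
Step 3 — Convert to polar: |V_total| = 47.09 V, ∠V_total = 81.6°.

V_total = 47.09∠81.6° V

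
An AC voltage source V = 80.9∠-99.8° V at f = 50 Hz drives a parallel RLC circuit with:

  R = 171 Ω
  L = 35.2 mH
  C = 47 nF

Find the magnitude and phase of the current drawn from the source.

Step 1 — Angular frequency: ω = 2π·f = 2π·50 = 314.2 rad/s.
Step 2 — Component impedances:
  R: Z = R = 171 Ω
  L: Z = jωL = j·314.2·0.0352 = 0 + j11.06 Ω
  C: Z = 1/(jωC) = -j/(ω·C) = 0 - j6.773e+04 Ω
Step 3 — Parallel combination: 1/Z_total = 1/R + 1/L + 1/C; Z_total = 0.7124 + j11.01 Ω = 11.04∠86.3° Ω.
Step 4 — Source phasor: V = 80.9∠-99.8° V = -13.77 - j79.72 V.
Step 5 — Ohm's law: I = V / Z_total = (-13.77 - j79.72) / (0.7124 + j11.01) = -7.288 + j0.7788 A.
Step 6 — Convert to polar: |I| = 7.33 A, ∠I = 173.9°.

I = 7.33∠173.9° A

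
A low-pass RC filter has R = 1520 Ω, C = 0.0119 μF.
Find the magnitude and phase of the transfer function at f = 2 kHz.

Step 1 — Angular frequency: ω = 2π·2000 = 1.257e+04 rad/s.
Step 2 — Transfer function: H(jω) = 1/(1 + jωRC).
Step 3 — Denominator: 1 + jωRC = 1 + j·1.257e+04·1520·1.19e-08 = 1 + j0.2273.
Step 4 — H = 0.9509 - j0.2161.
Step 5 — Magnitude: |H| = 0.9751 (-0.2 dB); phase: φ = -12.8°.

|H| = 0.9751 (-0.2 dB), φ = -12.8°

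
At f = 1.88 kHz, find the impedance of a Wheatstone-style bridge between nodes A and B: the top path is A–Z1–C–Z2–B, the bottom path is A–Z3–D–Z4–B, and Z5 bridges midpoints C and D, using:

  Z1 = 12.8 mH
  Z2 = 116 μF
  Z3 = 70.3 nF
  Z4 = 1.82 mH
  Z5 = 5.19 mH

Step 1 — Angular frequency: ω = 2π·f = 2π·1880 = 1.181e+04 rad/s.
Step 2 — Component impedances:
  Z1: Z = jωL = j·1.181e+04·0.0128 = 0 + j151.2 Ω
  Z2: Z = 1/(jωC) = -j/(ω·C) = 0 - j0.7298 Ω
  Z3: Z = 1/(jωC) = -j/(ω·C) = 0 - j1204 Ω
  Z4: Z = jωL = j·1.181e+04·0.00182 = 0 + j21.5 Ω
  Z5: Z = jωL = j·1.181e+04·0.00519 = 0 + j61.31 Ω
Step 3 — Bridge requires nodal analysis (the Z5 bridge couples midpoints C and D, so the two paths cannot be reduced to a simple series/parallel combination). Setting node B to ground and injecting 1 A at node A, the 3-node admittance system at A, C, D solves to V_A = Z_AB = 0 + j172.3 Ω = 172.3∠90.0° Ω.

Z = 0 + j172.3 Ω = 172.3∠90.0° Ω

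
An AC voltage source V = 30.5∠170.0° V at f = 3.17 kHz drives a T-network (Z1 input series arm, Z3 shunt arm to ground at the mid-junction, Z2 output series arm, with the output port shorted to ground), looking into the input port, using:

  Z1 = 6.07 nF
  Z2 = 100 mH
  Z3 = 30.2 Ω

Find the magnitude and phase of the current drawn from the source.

Step 1 — Angular frequency: ω = 2π·f = 2π·3170 = 1.992e+04 rad/s.
Step 2 — Component impedances:
  Z1: Z = 1/(jωC) = -j/(ω·C) = 0 - j8271 Ω
  Z2: Z = jωL = j·1.992e+04·0.1 = 0 + j1992 Ω
  Z3: Z = R = 30.2 Ω
Step 3 — With the output port shorted to ground, the output series arm Z2 runs from the junction to ground; the shunt arm Z3 also runs from the junction to ground. They appear in parallel: Z3 || Z2 = 30.19 + j0.4578 Ω.
Step 4 — Series with input arm Z1: Z_in = Z1 + (Z3 || Z2) = 30.19 - j8271 Ω = 8271∠-89.8° Ω.
Step 5 — Source phasor: V = 30.5∠170.0° V = -30.04 + j5.296 V.
Step 6 — Ohm's law: I = V / Z_total = (-30.04 + j5.296) / (30.19 - j8271) = -0.0006536 - j0.003629 A.
Step 7 — Convert to polar: |I| = 0.003688 A, ∠I = -100.2°.

I = 0.003688∠-100.2° A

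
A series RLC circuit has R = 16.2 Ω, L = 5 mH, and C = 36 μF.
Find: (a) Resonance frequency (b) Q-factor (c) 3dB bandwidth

Step 1 — Resonance condition Im(Z)=0 gives ω₀ = 1/√(LC).
Step 2 — ω₀ = 1/√(0.005·3.6e-05) = 2357 rad/s.
Step 3 — f₀ = ω₀/(2π) = 375.1 Hz.
Step 4 — Series Q: Q = ω₀L/R = 2357·0.005/16.2 = 0.7275.
Step 5 — 3dB bandwidth: Δω = ω₀/Q = 3240 rad/s; BW = Δω/(2π) = 515.7 Hz.

(a) f₀ = 375.1 Hz  (b) Q = 0.7275  (c) BW = 515.7 Hz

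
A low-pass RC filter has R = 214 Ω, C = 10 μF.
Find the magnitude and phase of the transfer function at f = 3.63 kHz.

Step 1 — Angular frequency: ω = 2π·3630 = 2.281e+04 rad/s.
Step 2 — Transfer function: H(jω) = 1/(1 + jωRC).
Step 3 — Denominator: 1 + jωRC = 1 + j·2.281e+04·214·1e-05 = 1 + j48.81.
Step 4 — H = 0.0004196 - j0.02048.
Step 5 — Magnitude: |H| = 0.02048 (-33.8 dB); phase: φ = -88.8°.

|H| = 0.02048 (-33.8 dB), φ = -88.8°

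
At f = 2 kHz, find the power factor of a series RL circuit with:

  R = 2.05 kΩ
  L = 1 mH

Step 1 — Angular frequency: ω = 2π·f = 2π·2000 = 1.257e+04 rad/s.
Step 2 — Component impedances:
  R: Z = R = 2050 Ω
  L: Z = jωL = j·1.257e+04·0.001 = 0 + j12.57 Ω
Step 3 — Series combination: Z_total = R + L = 2050 + j12.57 Ω = 2050∠0.4° Ω.
Step 4 — Power factor: PF = cos(φ) = Re(Z)/|Z| = 2050/2050 = 1.
Step 5 — Type: Im(Z) = 12.57 ⇒ lagging (phase φ = 0.4°).

PF = 1 (lagging, φ = 0.4°)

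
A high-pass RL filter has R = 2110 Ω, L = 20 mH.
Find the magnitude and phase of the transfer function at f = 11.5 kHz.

Step 1 — Angular frequency: ω = 2π·1.15e+04 = 7.226e+04 rad/s.
Step 2 — Transfer function: H(jω) = jωL/(R + jωL).
Step 3 — Numerator jωL = j·1445; denominator R + jωL = 2110 + j1445.
Step 4 — H = 0.3193 + j0.4662.
Step 5 — Magnitude: |H| = 0.5651 (-5.0 dB); phase: φ = 55.6°.

|H| = 0.5651 (-5.0 dB), φ = 55.6°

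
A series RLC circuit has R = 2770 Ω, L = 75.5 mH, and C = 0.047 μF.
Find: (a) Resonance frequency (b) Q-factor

Step 1 — Resonance condition Im(Z)=0 gives ω₀ = 1/√(LC).
Step 2 — ω₀ = 1/√(0.0755·4.7e-08) = 1.679e+04 rad/s.
Step 3 — f₀ = ω₀/(2π) = 2672 Hz.
Step 4 — Series Q: Q = ω₀L/R = 1.679e+04·0.0755/2770 = 0.4576.

(a) f₀ = 2672 Hz  (b) Q = 0.4576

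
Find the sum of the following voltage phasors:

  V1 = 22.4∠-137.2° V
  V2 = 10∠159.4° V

Step 1 — Convert each phasor to rectangular form:
  V1 = 22.4·(cos(-137.2°) + j·sin(-137.2°)) = -16.44 - j15.22 V
  V2 = 10·(cos(159.4°) + j·sin(159.4°)) = -9.361 + j3.518 V
Step 2 — Sum components: V_total = -25.8 - j11.7 V.
Step 3 — Convert to polar: |V_total| = 28.33 V, ∠V_total = -155.6°.

V_total = 28.33∠-155.6° V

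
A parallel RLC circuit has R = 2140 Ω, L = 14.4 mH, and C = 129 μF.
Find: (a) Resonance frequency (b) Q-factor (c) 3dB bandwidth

Step 1 — Resonance: ω₀ = 1/√(LC) = 1/√(0.0144·0.000129) = 733.7 rad/s.
Step 2 — f₀ = ω₀/(2π) = 116.8 Hz.
Step 3 — Parallel Q: Q = R/(ω₀L) = 2140/(733.7·0.0144) = 202.5.
Step 4 — Bandwidth: Δω = ω₀/Q = 3.622 rad/s; BW = Δω/(2π) = 0.5765 Hz.

(a) f₀ = 116.8 Hz  (b) Q = 202.5  (c) BW = 0.5765 Hz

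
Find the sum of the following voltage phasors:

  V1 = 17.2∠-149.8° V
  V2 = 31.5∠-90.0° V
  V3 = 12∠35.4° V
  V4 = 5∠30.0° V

Step 1 — Convert each phasor to rectangular form:
  V1 = 17.2·(cos(-149.8°) + j·sin(-149.8°)) = -14.87 - j8.652 V
  V2 = 31.5·(cos(-90.0°) + j·sin(-90.0°)) = 0 - j31.5 V
  V3 = 12·(cos(35.4°) + j·sin(35.4°)) = 9.782 + j6.951 V
  V4 = 5·(cos(30.0°) + j·sin(30.0°)) = 4.33 + j2.5 V
Step 2 — Sum components: V_total = -0.7539 - j30.7 V.
Step 3 — Convert to polar: |V_total| = 30.71 V, ∠V_total = -91.4°.

V_total = 30.71∠-91.4° V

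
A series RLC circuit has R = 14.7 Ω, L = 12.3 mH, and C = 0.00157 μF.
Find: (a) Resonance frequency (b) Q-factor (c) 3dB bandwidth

Step 1 — Resonance: ω₀ = 1/√(LC) = 1/√(0.0123·1.57e-09) = 2.276e+05 rad/s.
Step 2 — f₀ = ω₀/(2π) = 3.622e+04 Hz.
Step 3 — Series Q: Q = ω₀L/R = 2.276e+05·0.0123/14.7 = 190.4.
Step 4 — Bandwidth: Δω = ω₀/Q = 1195 rad/s; BW = Δω/(2π) = 190.2 Hz.

(a) f₀ = 3.622e+04 Hz  (b) Q = 190.4  (c) BW = 190.2 Hz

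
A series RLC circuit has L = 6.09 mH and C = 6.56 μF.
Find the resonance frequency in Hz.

Step 1 — Resonance condition Im(Z)=0 gives ω₀ = 1/√(LC).
Step 2 — ω₀ = 1/√(0.00609·6.56e-06) = 5003 rad/s.
Step 3 — f₀ = ω₀/(2π) = 796.3 Hz.

f₀ = 796.3 Hz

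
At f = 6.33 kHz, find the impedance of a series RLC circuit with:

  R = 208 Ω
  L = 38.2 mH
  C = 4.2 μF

Step 1 — Angular frequency: ω = 2π·f = 2π·6330 = 3.977e+04 rad/s.
Step 2 — Component impedances:
  R: Z = R = 208 Ω
  L: Z = jωL = j·3.977e+04·0.0382 = 0 + j1519 Ω
  C: Z = 1/(jωC) = -j/(ω·C) = 0 - j5.986 Ω
Step 3 — Series combination: Z_total = R + L + C = 208 + j1513 Ω = 1528∠82.2° Ω.

Z = 208 + j1513 Ω = 1528∠82.2° Ω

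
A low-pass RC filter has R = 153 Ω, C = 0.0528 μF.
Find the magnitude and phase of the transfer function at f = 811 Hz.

Step 1 — Angular frequency: ω = 2π·811 = 5096 rad/s.
Step 2 — Transfer function: H(jω) = 1/(1 + jωRC).
Step 3 — Denominator: 1 + jωRC = 1 + j·5096·153·5.28e-08 = 1 + j0.04116.
Step 4 — H = 0.9983 - j0.0411.
Step 5 — Magnitude: |H| = 0.9992 (-0.0 dB); phase: φ = -2.4°.

|H| = 0.9992 (-0.0 dB), φ = -2.4°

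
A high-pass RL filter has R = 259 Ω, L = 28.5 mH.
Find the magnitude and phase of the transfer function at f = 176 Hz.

Step 1 — Angular frequency: ω = 2π·176 = 1106 rad/s.
Step 2 — Transfer function: H(jω) = jωL/(R + jωL).
Step 3 — Numerator jωL = j·31.52; denominator R + jωL = 259 + j31.52.
Step 4 — H = 0.01459 + j0.1199.
Step 5 — Magnitude: |H| = 0.1208 (-18.4 dB); phase: φ = 83.1°.

|H| = 0.1208 (-18.4 dB), φ = 83.1°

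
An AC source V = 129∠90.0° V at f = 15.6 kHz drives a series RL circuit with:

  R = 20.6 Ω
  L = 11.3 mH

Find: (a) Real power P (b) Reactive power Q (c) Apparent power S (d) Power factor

Step 1 — Angular frequency: ω = 2π·f = 2π·1.56e+04 = 9.802e+04 rad/s.
Step 2 — Component impedances:
  R: Z = R = 20.6 Ω
  L: Z = jωL = j·9.802e+04·0.0113 = 0 + j1108 Ω
Step 3 — Series combination: Z_total = R + L = 20.6 + j1108 Ω = 1108∠88.9° Ω.
Step 4 — Source phasor: V = 129∠90.0° V = 0 + j129 V.
Step 5 — Current: I = V / Z = 0.1164 + j0.002165 A = 0.1164∠1.1° A.
Step 6 — Complex power: S = V·I* = 0.2793 + j15.02 VA.
Step 7 — Real power: P = Re(S) = 0.2793 W.
Step 8 — Reactive power: Q = Im(S) = 15.02 VAR.
Step 9 — Apparent power: |S| = 15.02 VA.
Step 10 — Power factor: PF = P/|S| = 0.0186 (lagging).

(a) P = 0.2793 W  (b) Q = 15.02 VAR  (c) S = 15.02 VA  (d) PF = 0.0186 (lagging)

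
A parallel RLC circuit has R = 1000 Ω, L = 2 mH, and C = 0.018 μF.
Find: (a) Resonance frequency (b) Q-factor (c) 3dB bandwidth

Step 1 — Resonance: ω₀ = 1/√(LC) = 1/√(0.002·1.8e-08) = 1.667e+05 rad/s.
Step 2 — f₀ = ω₀/(2π) = 2.653e+04 Hz.
Step 3 — Parallel Q: Q = R/(ω₀L) = 1000/(1.667e+05·0.002) = 3.
Step 4 — Bandwidth: Δω = ω₀/Q = 5.556e+04 rad/s; BW = Δω/(2π) = 8842 Hz.

(a) f₀ = 2.653e+04 Hz  (b) Q = 3  (c) BW = 8842 Hz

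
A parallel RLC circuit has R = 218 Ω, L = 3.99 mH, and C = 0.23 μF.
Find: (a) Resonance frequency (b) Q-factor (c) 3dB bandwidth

Step 1 — Resonance: ω₀ = 1/√(LC) = 1/√(0.00399·2.3e-07) = 3.301e+04 rad/s.
Step 2 — f₀ = ω₀/(2π) = 5254 Hz.
Step 3 — Parallel Q: Q = R/(ω₀L) = 218/(3.301e+04·0.00399) = 1.655.
Step 4 — Bandwidth: Δω = ω₀/Q = 1.994e+04 rad/s; BW = Δω/(2π) = 3174 Hz.

(a) f₀ = 5254 Hz  (b) Q = 1.655  (c) BW = 3174 Hz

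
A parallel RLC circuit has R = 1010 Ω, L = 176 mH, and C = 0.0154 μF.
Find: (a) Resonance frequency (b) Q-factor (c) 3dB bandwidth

Step 1 — Resonance: ω₀ = 1/√(LC) = 1/√(0.176·1.54e-08) = 1.921e+04 rad/s.
Step 2 — f₀ = ω₀/(2π) = 3057 Hz.
Step 3 — Parallel Q: Q = R/(ω₀L) = 1010/(1.921e+04·0.176) = 0.2988.
Step 4 — Bandwidth: Δω = ω₀/Q = 6.429e+04 rad/s; BW = Δω/(2π) = 1.023e+04 Hz.

(a) f₀ = 3057 Hz  (b) Q = 0.2988  (c) BW = 1.023e+04 Hz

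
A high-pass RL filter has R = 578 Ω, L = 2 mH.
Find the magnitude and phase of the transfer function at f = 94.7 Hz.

Step 1 — Angular frequency: ω = 2π·94.7 = 595 rad/s.
Step 2 — Transfer function: H(jω) = jωL/(R + jωL).
Step 3 — Numerator jωL = j·1.19; denominator R + jωL = 578 + j1.19.
Step 4 — H = 4.239e-06 + j0.002059.
Step 5 — Magnitude: |H| = 0.002059 (-53.7 dB); phase: φ = 89.9°.

|H| = 0.002059 (-53.7 dB), φ = 89.9°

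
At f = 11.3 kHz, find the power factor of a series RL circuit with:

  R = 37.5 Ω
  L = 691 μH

Step 1 — Angular frequency: ω = 2π·f = 2π·1.13e+04 = 7.1e+04 rad/s.
Step 2 — Component impedances:
  R: Z = R = 37.5 Ω
  L: Z = jωL = j·7.1e+04·0.000691 = 0 + j49.06 Ω
Step 3 — Series combination: Z_total = R + L = 37.5 + j49.06 Ω = 61.75∠52.6° Ω.
Step 4 — Power factor: PF = cos(φ) = Re(Z)/|Z| = 37.5/61.75 = 0.6073.
Step 5 — Type: Im(Z) = 49.06 ⇒ lagging (phase φ = 52.6°).

PF = 0.6073 (lagging, φ = 52.6°)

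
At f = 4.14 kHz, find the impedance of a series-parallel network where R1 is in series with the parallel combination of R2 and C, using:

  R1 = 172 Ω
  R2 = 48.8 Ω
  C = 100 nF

Step 1 — Angular frequency: ω = 2π·f = 2π·4140 = 2.601e+04 rad/s.
Step 2 — Component impedances:
  R1: Z = R = 172 Ω
  R2: Z = R = 48.8 Ω
  C: Z = 1/(jωC) = -j/(ω·C) = 0 - j384.4 Ω
Step 3 — Parallel branch: R2 || C = 1/(1/R2 + 1/C) = 48.03 - j6.096 Ω.
Step 4 — Series with R1: Z_total = R1 + (R2 || C) = 220 - j6.096 Ω = 220.1∠-1.6° Ω.

Z = 220 - j6.096 Ω = 220.1∠-1.6° Ω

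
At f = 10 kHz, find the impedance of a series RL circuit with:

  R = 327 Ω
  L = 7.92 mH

Step 1 — Angular frequency: ω = 2π·f = 2π·1e+04 = 6.283e+04 rad/s.
Step 2 — Component impedances:
  R: Z = R = 327 Ω
  L: Z = jωL = j·6.283e+04·0.00792 = 0 + j497.6 Ω
Step 3 — Series combination: Z_total = R + L = 327 + j497.6 Ω = 595.5∠56.7° Ω.

Z = 327 + j497.6 Ω = 595.5∠56.7° Ω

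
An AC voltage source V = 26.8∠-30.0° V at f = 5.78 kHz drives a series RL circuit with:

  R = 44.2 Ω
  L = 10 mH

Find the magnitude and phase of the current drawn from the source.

Step 1 — Angular frequency: ω = 2π·f = 2π·5780 = 3.632e+04 rad/s.
Step 2 — Component impedances:
  R: Z = R = 44.2 Ω
  L: Z = jωL = j·3.632e+04·0.01 = 0 + j363.2 Ω
Step 3 — Series combination: Z_total = R + L = 44.2 + j363.2 Ω = 365.8∠83.1° Ω.
Step 4 — Source phasor: V = 26.8∠-30.0° V = 23.21 - j13.4 V.
Step 5 — Ohm's law: I = V / Z_total = (23.21 - j13.4) / (44.2 + j363.2) = -0.02869 - j0.0674 A.
Step 6 — Convert to polar: |I| = 0.07325 A, ∠I = -113.1°.

I = 0.07325∠-113.1° A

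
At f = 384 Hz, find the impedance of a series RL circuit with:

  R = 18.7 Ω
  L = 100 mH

Step 1 — Angular frequency: ω = 2π·f = 2π·384 = 2413 rad/s.
Step 2 — Component impedances:
  R: Z = R = 18.7 Ω
  L: Z = jωL = j·2413·0.1 = 0 + j241.3 Ω
Step 3 — Series combination: Z_total = R + L = 18.7 + j241.3 Ω = 242∠85.6° Ω.

Z = 18.7 + j241.3 Ω = 242∠85.6° Ω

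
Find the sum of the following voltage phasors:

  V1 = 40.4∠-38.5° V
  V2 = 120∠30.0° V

Step 1 — Convert each phasor to rectangular form:
  V1 = 40.4·(cos(-38.5°) + j·sin(-38.5°)) = 31.62 - j25.15 V
  V2 = 120·(cos(30.0°) + j·sin(30.0°)) = 103.9 + j60 V
Step 2 — Sum components: V_total = 135.5 + j34.85 V.
Step 3 — Convert to polar: |V_total| = 139.9 V, ∠V_total = 14.4°.

V_total = 139.9∠14.4° V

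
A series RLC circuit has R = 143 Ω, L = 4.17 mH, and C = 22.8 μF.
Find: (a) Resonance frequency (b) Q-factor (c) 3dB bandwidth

Step 1 — Resonance: ω₀ = 1/√(LC) = 1/√(0.00417·2.28e-05) = 3243 rad/s.
Step 2 — f₀ = ω₀/(2π) = 516.2 Hz.
Step 3 — Series Q: Q = ω₀L/R = 3243·0.00417/143 = 0.09457.
Step 4 — Bandwidth: Δω = ω₀/Q = 3.429e+04 rad/s; BW = Δω/(2π) = 5458 Hz.

(a) f₀ = 516.2 Hz  (b) Q = 0.09457  (c) BW = 5458 Hz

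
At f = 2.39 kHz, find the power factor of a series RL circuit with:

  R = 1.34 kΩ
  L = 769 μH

Step 1 — Angular frequency: ω = 2π·f = 2π·2390 = 1.502e+04 rad/s.
Step 2 — Component impedances:
  R: Z = R = 1340 Ω
  L: Z = jωL = j·1.502e+04·0.000769 = 0 + j11.55 Ω
Step 3 — Series combination: Z_total = R + L = 1340 + j11.55 Ω = 1340∠0.5° Ω.
Step 4 — Power factor: PF = cos(φ) = Re(Z)/|Z| = 1340/1340 = 1.
Step 5 — Type: Im(Z) = 11.55 ⇒ lagging (phase φ = 0.5°).

PF = 1 (lagging, φ = 0.5°)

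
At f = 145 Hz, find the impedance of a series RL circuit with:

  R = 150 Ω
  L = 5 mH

Step 1 — Angular frequency: ω = 2π·f = 2π·145 = 911.1 rad/s.
Step 2 — Component impedances:
  R: Z = R = 150 Ω
  L: Z = jωL = j·911.1·0.005 = 0 + j4.555 Ω
Step 3 — Series combination: Z_total = R + L = 150 + j4.555 Ω = 150.1∠1.7° Ω.

Z = 150 + j4.555 Ω = 150.1∠1.7° Ω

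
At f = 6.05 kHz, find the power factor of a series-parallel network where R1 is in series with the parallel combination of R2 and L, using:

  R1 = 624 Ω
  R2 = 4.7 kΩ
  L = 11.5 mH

Step 1 — Angular frequency: ω = 2π·f = 2π·6050 = 3.801e+04 rad/s.
Step 2 — Component impedances:
  R1: Z = R = 624 Ω
  R2: Z = R = 4700 Ω
  L: Z = jωL = j·3.801e+04·0.0115 = 0 + j437.2 Ω
Step 3 — Parallel branch: R2 || L = 1/(1/R2 + 1/L) = 40.31 + j433.4 Ω.
Step 4 — Series with R1: Z_total = R1 + (R2 || L) = 664.3 + j433.4 Ω = 793.2∠33.1° Ω.
Step 5 — Power factor: PF = cos(φ) = Re(Z)/|Z| = 664.3/793.2 = 0.8375.
Step 6 — Type: Im(Z) = 433.4 ⇒ lagging (phase φ = 33.1°).

PF = 0.8375 (lagging, φ = 33.1°)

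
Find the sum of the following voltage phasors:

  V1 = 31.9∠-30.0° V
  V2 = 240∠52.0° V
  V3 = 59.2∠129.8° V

Step 1 — Convert each phasor to rectangular form:
  V1 = 31.9·(cos(-30.0°) + j·sin(-30.0°)) = 27.63 - j15.95 V
  V2 = 240·(cos(52.0°) + j·sin(52.0°)) = 147.8 + j189.1 V
  V3 = 59.2·(cos(129.8°) + j·sin(129.8°)) = -37.89 + j45.48 V
Step 2 — Sum components: V_total = 137.5 + j218.7 V.
Step 3 — Convert to polar: |V_total| = 258.3 V, ∠V_total = 57.8°.

V_total = 258.3∠57.8° V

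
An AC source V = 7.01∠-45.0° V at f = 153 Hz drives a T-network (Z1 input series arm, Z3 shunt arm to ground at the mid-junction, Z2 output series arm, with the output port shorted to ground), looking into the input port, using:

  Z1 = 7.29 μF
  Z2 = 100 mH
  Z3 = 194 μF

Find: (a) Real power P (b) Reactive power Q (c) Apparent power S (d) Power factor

Step 1 — Angular frequency: ω = 2π·f = 2π·153 = 961.3 rad/s.
Step 2 — Component impedances:
  Z1: Z = 1/(jωC) = -j/(ω·C) = 0 - j142.7 Ω
  Z2: Z = jωL = j·961.3·0.1 = 0 + j96.13 Ω
  Z3: Z = 1/(jωC) = -j/(ω·C) = 0 - j5.362 Ω
Step 3 — With the output port shorted to ground, the output series arm Z2 runs from the junction to ground; the shunt arm Z3 also runs from the junction to ground. They appear in parallel: Z3 || Z2 = 0 - j5.679 Ω.
Step 4 — Series with input arm Z1: Z_in = Z1 + (Z3 || Z2) = 0 - j148.4 Ω = 148.4∠-90.0° Ω.
Step 5 — Source phasor: V = 7.01∠-45.0° V = 4.957 - j4.957 V.
Step 6 — Current: I = V / Z = 0.03341 + j0.03341 A = 0.04725∠45.0° A.
Step 7 — Complex power: S = V·I* = 0 - j0.3312 VA.
Step 8 — Real power: P = Re(S) = 0 W.
Step 9 — Reactive power: Q = Im(S) = -0.3312 VAR.
Step 10 — Apparent power: |S| = 0.3312 VA.
Step 11 — Power factor: PF = P/|S| = 0 (leading).

(a) P = 0 W  (b) Q = -0.3312 VAR  (c) S = 0.3312 VA  (d) PF = 0 (leading)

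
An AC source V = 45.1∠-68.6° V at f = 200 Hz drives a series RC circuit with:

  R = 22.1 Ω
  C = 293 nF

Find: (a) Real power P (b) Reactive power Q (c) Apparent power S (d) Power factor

Step 1 — Angular frequency: ω = 2π·f = 2π·200 = 1257 rad/s.
Step 2 — Component impedances:
  R: Z = R = 22.1 Ω
  C: Z = 1/(jωC) = -j/(ω·C) = 0 - j2716 Ω
Step 3 — Series combination: Z_total = R + C = 22.1 - j2716 Ω = 2716∠-89.5° Ω.
Step 4 — Source phasor: V = 45.1∠-68.6° V = 16.46 - j41.99 V.
Step 5 — Current: I = V / Z = 0.01551 + j0.005933 A = 0.01661∠20.9° A.
Step 6 — Complex power: S = V·I* = 0.006094 - j0.7489 VA.
Step 7 — Real power: P = Re(S) = 0.006094 W.
Step 8 — Reactive power: Q = Im(S) = -0.7489 VAR.
Step 9 — Apparent power: |S| = 0.7489 VA.
Step 10 — Power factor: PF = P/|S| = 0.008137 (leading).

(a) P = 0.006094 W  (b) Q = -0.7489 VAR  (c) S = 0.7489 VA  (d) PF = 0.008137 (leading)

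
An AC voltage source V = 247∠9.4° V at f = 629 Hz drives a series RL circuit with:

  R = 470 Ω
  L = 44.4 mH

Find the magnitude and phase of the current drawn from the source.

Step 1 — Angular frequency: ω = 2π·f = 2π·629 = 3952 rad/s.
Step 2 — Component impedances:
  R: Z = R = 470 Ω
  L: Z = jωL = j·3952·0.0444 = 0 + j175.5 Ω
Step 3 — Series combination: Z_total = R + L = 470 + j175.5 Ω = 501.7∠20.5° Ω.
Step 4 — Source phasor: V = 247∠9.4° V = 243.7 + j40.34 V.
Step 5 — Ohm's law: I = V / Z_total = (243.7 + j40.34) / (470 + j175.5) = 0.4832 - j0.09456 A.
Step 6 — Convert to polar: |I| = 0.4923 A, ∠I = -11.1°.

I = 0.4923∠-11.1° A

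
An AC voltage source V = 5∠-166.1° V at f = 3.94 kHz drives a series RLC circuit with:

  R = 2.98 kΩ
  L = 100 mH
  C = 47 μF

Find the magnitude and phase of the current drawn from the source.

Step 1 — Angular frequency: ω = 2π·f = 2π·3940 = 2.476e+04 rad/s.
Step 2 — Component impedances:
  R: Z = R = 2980 Ω
  L: Z = jωL = j·2.476e+04·0.1 = 0 + j2476 Ω
  C: Z = 1/(jωC) = -j/(ω·C) = 0 - j0.8595 Ω
Step 3 — Series combination: Z_total = R + L + C = 2980 + j2475 Ω = 3874∠39.7° Ω.
Step 4 — Source phasor: V = 5∠-166.1° V = -4.854 - j1.201 V.
Step 5 — Ohm's law: I = V / Z_total = (-4.854 - j1.201) / (2980 + j2475) = -0.001162 + j0.0005619 A.
Step 6 — Convert to polar: |I| = 0.001291 A, ∠I = 154.2°.

I = 0.001291∠154.2° A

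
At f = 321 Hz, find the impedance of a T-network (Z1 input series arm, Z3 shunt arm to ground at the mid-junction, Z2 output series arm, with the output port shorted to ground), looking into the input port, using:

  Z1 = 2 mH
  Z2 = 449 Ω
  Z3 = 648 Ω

Step 1 — Angular frequency: ω = 2π·f = 2π·321 = 2017 rad/s.
Step 2 — Component impedances:
  Z1: Z = jωL = j·2017·0.002 = 0 + j4.034 Ω
  Z2: Z = R = 449 Ω
  Z3: Z = R = 648 Ω
Step 3 — With the output port shorted to ground, the output series arm Z2 runs from the junction to ground; the shunt arm Z3 also runs from the junction to ground. They appear in parallel: Z3 || Z2 = 265.2 Ω.
Step 4 — Series with input arm Z1: Z_in = Z1 + (Z3 || Z2) = 265.2 + j4.034 Ω = 265.3∠0.9° Ω.

Z = 265.2 + j4.034 Ω = 265.3∠0.9° Ω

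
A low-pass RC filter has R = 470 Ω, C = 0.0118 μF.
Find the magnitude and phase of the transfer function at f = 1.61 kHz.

Step 1 — Angular frequency: ω = 2π·1610 = 1.012e+04 rad/s.
Step 2 — Transfer function: H(jω) = 1/(1 + jωRC).
Step 3 — Denominator: 1 + jωRC = 1 + j·1.012e+04·470·1.18e-08 = 1 + j0.0561.
Step 4 — H = 0.9969 - j0.05593.
Step 5 — Magnitude: |H| = 0.9984 (-0.0 dB); phase: φ = -3.2°.

|H| = 0.9984 (-0.0 dB), φ = -3.2°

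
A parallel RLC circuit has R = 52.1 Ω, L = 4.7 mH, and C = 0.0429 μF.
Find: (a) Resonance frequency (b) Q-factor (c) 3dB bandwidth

Step 1 — Resonance: ω₀ = 1/√(LC) = 1/√(0.0047·4.29e-08) = 7.042e+04 rad/s.
Step 2 — f₀ = ω₀/(2π) = 1.121e+04 Hz.
Step 3 — Parallel Q: Q = R/(ω₀L) = 52.1/(7.042e+04·0.0047) = 0.1574.
Step 4 — Bandwidth: Δω = ω₀/Q = 4.474e+05 rad/s; BW = Δω/(2π) = 7.121e+04 Hz.

(a) f₀ = 1.121e+04 Hz  (b) Q = 0.1574  (c) BW = 7.121e+04 Hz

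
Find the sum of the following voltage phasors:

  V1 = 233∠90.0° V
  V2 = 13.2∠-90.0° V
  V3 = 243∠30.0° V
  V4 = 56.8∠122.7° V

Step 1 — Convert each phasor to rectangular form:
  V1 = 233·(cos(90.0°) + j·sin(90.0°)) = 0 + j233 V
  V2 = 13.2·(cos(-90.0°) + j·sin(-90.0°)) = 0 - j13.2 V
  V3 = 243·(cos(30.0°) + j·sin(30.0°)) = 210.4 + j121.5 V
  V4 = 56.8·(cos(122.7°) + j·sin(122.7°)) = -30.69 + j47.8 V
Step 2 — Sum components: V_total = 179.8 + j389.1 V.
Step 3 — Convert to polar: |V_total| = 428.6 V, ∠V_total = 65.2°.

V_total = 428.6∠65.2° V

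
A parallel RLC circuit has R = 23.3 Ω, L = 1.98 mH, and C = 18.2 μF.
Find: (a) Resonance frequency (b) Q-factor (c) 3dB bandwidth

Step 1 — Resonance: ω₀ = 1/√(LC) = 1/√(0.00198·1.82e-05) = 5268 rad/s.
Step 2 — f₀ = ω₀/(2π) = 838.4 Hz.
Step 3 — Parallel Q: Q = R/(ω₀L) = 23.3/(5268·0.00198) = 2.234.
Step 4 — Bandwidth: Δω = ω₀/Q = 2358 rad/s; BW = Δω/(2π) = 375.3 Hz.

(a) f₀ = 838.4 Hz  (b) Q = 2.234  (c) BW = 375.3 Hz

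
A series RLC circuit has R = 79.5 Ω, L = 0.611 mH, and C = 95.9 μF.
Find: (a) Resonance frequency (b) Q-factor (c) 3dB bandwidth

Step 1 — Resonance: ω₀ = 1/√(LC) = 1/√(0.000611·9.59e-05) = 4131 rad/s.
Step 2 — f₀ = ω₀/(2π) = 657.5 Hz.
Step 3 — Series Q: Q = ω₀L/R = 4131·0.000611/79.5 = 0.03175.
Step 4 — Bandwidth: Δω = ω₀/Q = 1.301e+05 rad/s; BW = Δω/(2π) = 2.071e+04 Hz.

(a) f₀ = 657.5 Hz  (b) Q = 0.03175  (c) BW = 2.071e+04 Hz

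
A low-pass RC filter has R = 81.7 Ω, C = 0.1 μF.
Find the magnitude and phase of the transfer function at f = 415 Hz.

Step 1 — Angular frequency: ω = 2π·415 = 2608 rad/s.
Step 2 — Transfer function: H(jω) = 1/(1 + jωRC).
Step 3 — Denominator: 1 + jωRC = 1 + j·2608·81.7·1e-07 = 1 + j0.0213.
Step 4 — H = 0.9995 - j0.02129.
Step 5 — Magnitude: |H| = 0.9998 (-0.0 dB); phase: φ = -1.2°.

|H| = 0.9998 (-0.0 dB), φ = -1.2°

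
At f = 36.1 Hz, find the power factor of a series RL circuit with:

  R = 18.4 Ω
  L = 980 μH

Step 1 — Angular frequency: ω = 2π·f = 2π·36.1 = 226.8 rad/s.
Step 2 — Component impedances:
  R: Z = R = 18.4 Ω
  L: Z = jωL = j·226.8·0.00098 = 0 + j0.2223 Ω
Step 3 — Series combination: Z_total = R + L = 18.4 + j0.2223 Ω = 18.4∠0.7° Ω.
Step 4 — Power factor: PF = cos(φ) = Re(Z)/|Z| = 18.4/18.401 = 0.9999.
Step 5 — Type: Im(Z) = 0.2223 ⇒ lagging (phase φ = 0.7°).

PF = 0.9999 (lagging, φ = 0.7°)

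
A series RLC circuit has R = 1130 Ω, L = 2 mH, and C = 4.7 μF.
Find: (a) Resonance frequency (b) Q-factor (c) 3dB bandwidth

Step 1 — Resonance: ω₀ = 1/√(LC) = 1/√(0.002·4.7e-06) = 1.031e+04 rad/s.
Step 2 — f₀ = ω₀/(2π) = 1642 Hz.
Step 3 — Series Q: Q = ω₀L/R = 1.031e+04·0.002/1130 = 0.01826.
Step 4 — Bandwidth: Δω = ω₀/Q = 5.65e+05 rad/s; BW = Δω/(2π) = 8.992e+04 Hz.

(a) f₀ = 1642 Hz  (b) Q = 0.01826  (c) BW = 8.992e+04 Hz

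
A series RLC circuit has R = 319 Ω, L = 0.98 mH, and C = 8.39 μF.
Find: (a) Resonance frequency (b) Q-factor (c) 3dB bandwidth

Step 1 — Resonance condition Im(Z)=0 gives ω₀ = 1/√(LC).
Step 2 — ω₀ = 1/√(0.00098·8.39e-06) = 1.103e+04 rad/s.
Step 3 — f₀ = ω₀/(2π) = 1755 Hz.
Step 4 — Series Q: Q = ω₀L/R = 1.103e+04·0.00098/319 = 0.03388.
Step 5 — 3dB bandwidth: Δω = ω₀/Q = 3.255e+05 rad/s; BW = Δω/(2π) = 5.181e+04 Hz.

(a) f₀ = 1755 Hz  (b) Q = 0.03388  (c) BW = 5.181e+04 Hz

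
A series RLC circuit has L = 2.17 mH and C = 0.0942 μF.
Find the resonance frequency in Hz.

Step 1 — Resonance condition Im(Z)=0 gives ω₀ = 1/√(LC).
Step 2 — ω₀ = 1/√(0.00217·9.42e-08) = 6.994e+04 rad/s.
Step 3 — f₀ = ω₀/(2π) = 1.113e+04 Hz.

f₀ = 1.113e+04 Hz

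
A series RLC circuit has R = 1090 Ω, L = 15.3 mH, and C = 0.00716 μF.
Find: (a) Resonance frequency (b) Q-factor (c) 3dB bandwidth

Step 1 — Resonance condition Im(Z)=0 gives ω₀ = 1/√(LC).
Step 2 — ω₀ = 1/√(0.0153·7.16e-09) = 9.554e+04 rad/s.
Step 3 — f₀ = ω₀/(2π) = 1.521e+04 Hz.
Step 4 — Series Q: Q = ω₀L/R = 9.554e+04·0.0153/1090 = 1.341.
Step 5 — 3dB bandwidth: Δω = ω₀/Q = 7.124e+04 rad/s; BW = Δω/(2π) = 1.134e+04 Hz.

(a) f₀ = 1.521e+04 Hz  (b) Q = 1.341  (c) BW = 1.134e+04 Hz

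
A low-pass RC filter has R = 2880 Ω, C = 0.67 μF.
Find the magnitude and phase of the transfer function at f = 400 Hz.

Step 1 — Angular frequency: ω = 2π·400 = 2513 rad/s.
Step 2 — Transfer function: H(jω) = 1/(1 + jωRC).
Step 3 — Denominator: 1 + jωRC = 1 + j·2513·2880·6.7e-07 = 1 + j4.85.
Step 4 — H = 0.04079 - j0.1978.
Step 5 — Magnitude: |H| = 0.202 (-13.9 dB); phase: φ = -78.3°.

|H| = 0.202 (-13.9 dB), φ = -78.3°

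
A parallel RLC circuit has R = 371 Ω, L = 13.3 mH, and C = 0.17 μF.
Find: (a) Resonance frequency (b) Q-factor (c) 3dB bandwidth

Step 1 — Resonance: ω₀ = 1/√(LC) = 1/√(0.0133·1.7e-07) = 2.103e+04 rad/s.
Step 2 — f₀ = ω₀/(2π) = 3347 Hz.
Step 3 — Parallel Q: Q = R/(ω₀L) = 371/(2.103e+04·0.0133) = 1.326.
Step 4 — Bandwidth: Δω = ω₀/Q = 1.586e+04 rad/s; BW = Δω/(2π) = 2523 Hz.

(a) f₀ = 3347 Hz  (b) Q = 1.326  (c) BW = 2523 Hz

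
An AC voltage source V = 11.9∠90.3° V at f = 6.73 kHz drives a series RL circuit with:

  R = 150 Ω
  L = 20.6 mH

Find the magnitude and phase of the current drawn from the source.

Step 1 — Angular frequency: ω = 2π·f = 2π·6730 = 4.229e+04 rad/s.
Step 2 — Component impedances:
  R: Z = R = 150 Ω
  L: Z = jωL = j·4.229e+04·0.0206 = 0 + j871.1 Ω
Step 3 — Series combination: Z_total = R + L = 150 + j871.1 Ω = 883.9∠80.2° Ω.
Step 4 — Source phasor: V = 11.9∠90.3° V = -0.06231 + j11.9 V.
Step 5 — Ohm's law: I = V / Z_total = (-0.06231 + j11.9) / (150 + j871.1) = 0.01326 + j0.002354 A.
Step 6 — Convert to polar: |I| = 0.01346 A, ∠I = 10.1°.

I = 0.01346∠10.1° A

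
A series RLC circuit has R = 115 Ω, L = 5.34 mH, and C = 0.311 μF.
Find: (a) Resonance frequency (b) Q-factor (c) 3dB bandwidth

Step 1 — Resonance condition Im(Z)=0 gives ω₀ = 1/√(LC).
Step 2 — ω₀ = 1/√(0.00534·3.11e-07) = 2.454e+04 rad/s.
Step 3 — f₀ = ω₀/(2π) = 3905 Hz.
Step 4 — Series Q: Q = ω₀L/R = 2.454e+04·0.00534/115 = 1.139.
Step 5 — 3dB bandwidth: Δω = ω₀/Q = 2.154e+04 rad/s; BW = Δω/(2π) = 3427 Hz.

(a) f₀ = 3905 Hz  (b) Q = 1.139  (c) BW = 3427 Hz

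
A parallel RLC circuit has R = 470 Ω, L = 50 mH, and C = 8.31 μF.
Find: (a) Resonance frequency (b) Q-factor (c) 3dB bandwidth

Step 1 — Resonance: ω₀ = 1/√(LC) = 1/√(0.05·8.31e-06) = 1551 rad/s.
Step 2 — f₀ = ω₀/(2π) = 246.9 Hz.
Step 3 — Parallel Q: Q = R/(ω₀L) = 470/(1551·0.05) = 6.059.
Step 4 — Bandwidth: Δω = ω₀/Q = 256 rad/s; BW = Δω/(2π) = 40.75 Hz.

(a) f₀ = 246.9 Hz  (b) Q = 6.059  (c) BW = 40.75 Hz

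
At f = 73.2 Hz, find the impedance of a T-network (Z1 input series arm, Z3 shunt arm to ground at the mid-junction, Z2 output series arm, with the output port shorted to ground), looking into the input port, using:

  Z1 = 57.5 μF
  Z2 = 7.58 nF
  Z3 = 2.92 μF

Step 1 — Angular frequency: ω = 2π·f = 2π·73.2 = 459.9 rad/s.
Step 2 — Component impedances:
  Z1: Z = 1/(jωC) = -j/(ω·C) = 0 - j37.81 Ω
  Z2: Z = 1/(jωC) = -j/(ω·C) = 0 - j2.868e+05 Ω
  Z3: Z = 1/(jωC) = -j/(ω·C) = 0 - j744.6 Ω
Step 3 — With the output port shorted to ground, the output series arm Z2 runs from the junction to ground; the shunt arm Z3 also runs from the junction to ground. They appear in parallel: Z3 || Z2 = 0 - j742.7 Ω.
Step 4 — Series with input arm Z1: Z_in = Z1 + (Z3 || Z2) = 0 - j780.5 Ω = 780.5∠-90.0° Ω.

Z = 0 - j780.5 Ω = 780.5∠-90.0° Ω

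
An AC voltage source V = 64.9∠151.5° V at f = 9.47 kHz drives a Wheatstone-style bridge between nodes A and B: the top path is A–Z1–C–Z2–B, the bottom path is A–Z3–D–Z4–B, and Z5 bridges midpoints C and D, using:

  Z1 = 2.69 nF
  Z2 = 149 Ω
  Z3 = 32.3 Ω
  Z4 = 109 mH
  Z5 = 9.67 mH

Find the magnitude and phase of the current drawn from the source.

Step 1 — Angular frequency: ω = 2π·f = 2π·9470 = 5.95e+04 rad/s.
Step 2 — Component impedances:
  Z1: Z = 1/(jωC) = -j/(ω·C) = 0 - j6248 Ω
  Z2: Z = R = 149 Ω
  Z3: Z = R = 32.3 Ω
  Z4: Z = jωL = j·5.95e+04·0.109 = 0 + j6486 Ω
  Z5: Z = jωL = j·5.95e+04·0.00967 = 0 + j575.4 Ω
Step 3 — Bridge requires nodal analysis (the Z5 bridge couples midpoints C and D, so the two paths cannot be reduced to a simple series/parallel combination). Setting node B to ground and injecting 1 A at node A, the 3-node admittance system at A, C, D solves to V_A = Z_AB = 162.1 + j579.8 Ω = 602.1∠74.4° Ω.
Step 4 — Source phasor: V = 64.9∠151.5° V = -57.04 + j30.97 V.
Step 5 — Ohm's law: I = V / Z_total = (-57.04 + j30.97) / (162.1 + j579.8) = 0.02402 + j0.1051 A.
Step 6 — Convert to polar: |I| = 0.1078 A, ∠I = 77.1°.

I = 0.1078∠77.1° A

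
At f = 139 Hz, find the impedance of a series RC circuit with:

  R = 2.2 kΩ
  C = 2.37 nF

Step 1 — Angular frequency: ω = 2π·f = 2π·139 = 873.4 rad/s.
Step 2 — Component impedances:
  R: Z = R = 2200 Ω
  C: Z = 1/(jωC) = -j/(ω·C) = 0 - j4.831e+05 Ω
Step 3 — Series combination: Z_total = R + C = 2200 - j4.831e+05 Ω = 4.831e+05∠-89.7° Ω.

Z = 2200 - j4.831e+05 Ω = 4.831e+05∠-89.7° Ω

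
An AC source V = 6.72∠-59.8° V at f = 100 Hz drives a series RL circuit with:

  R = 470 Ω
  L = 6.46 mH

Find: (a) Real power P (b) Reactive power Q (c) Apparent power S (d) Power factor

Step 1 — Angular frequency: ω = 2π·f = 2π·100 = 628.3 rad/s.
Step 2 — Component impedances:
  R: Z = R = 470 Ω
  L: Z = jωL = j·628.3·0.00646 = 0 + j4.059 Ω
Step 3 — Series combination: Z_total = R + L = 470 + j4.059 Ω = 470∠0.5° Ω.
Step 4 — Source phasor: V = 6.72∠-59.8° V = 3.38 - j5.808 V.
Step 5 — Current: I = V / Z = 0.007085 - j0.01242 A = 0.0143∠-60.3° A.
Step 6 — Complex power: S = V·I* = 0.09607 + j0.0008297 VA.
Step 7 — Real power: P = Re(S) = 0.09607 W.
Step 8 — Reactive power: Q = Im(S) = 0.0008297 VAR.
Step 9 — Apparent power: |S| = 0.09608 VA.
Step 10 — Power factor: PF = P/|S| = 1 (lagging).

(a) P = 0.09607 W  (b) Q = 0.0008297 VAR  (c) S = 0.09608 VA  (d) PF = 1 (lagging)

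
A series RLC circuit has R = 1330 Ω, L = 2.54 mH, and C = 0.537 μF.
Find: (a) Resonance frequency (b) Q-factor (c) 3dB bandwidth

Step 1 — Resonance condition Im(Z)=0 gives ω₀ = 1/√(LC).
Step 2 — ω₀ = 1/√(0.00254·5.37e-07) = 2.708e+04 rad/s.
Step 3 — f₀ = ω₀/(2π) = 4309 Hz.
Step 4 — Series Q: Q = ω₀L/R = 2.708e+04·0.00254/1330 = 0.05171.
Step 5 — 3dB bandwidth: Δω = ω₀/Q = 5.236e+05 rad/s; BW = Δω/(2π) = 8.334e+04 Hz.

(a) f₀ = 4309 Hz  (b) Q = 0.05171  (c) BW = 8.334e+04 Hz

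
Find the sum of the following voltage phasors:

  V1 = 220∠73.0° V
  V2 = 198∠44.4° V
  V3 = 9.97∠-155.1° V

Step 1 — Convert each phasor to rectangular form:
  V1 = 220·(cos(73.0°) + j·sin(73.0°)) = 64.32 + j210.4 V
  V2 = 198·(cos(44.4°) + j·sin(44.4°)) = 141.5 + j138.5 V
  V3 = 9.97·(cos(-155.1°) + j·sin(-155.1°)) = -9.043 - j4.198 V
Step 2 — Sum components: V_total = 196.7 + j344.7 V.
Step 3 — Convert to polar: |V_total| = 396.9 V, ∠V_total = 60.3°.

V_total = 396.9∠60.3° V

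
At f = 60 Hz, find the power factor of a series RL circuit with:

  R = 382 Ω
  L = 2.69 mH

Step 1 — Angular frequency: ω = 2π·f = 2π·60 = 377 rad/s.
Step 2 — Component impedances:
  R: Z = R = 382 Ω
  L: Z = jωL = j·377·0.00269 = 0 + j1.014 Ω
Step 3 — Series combination: Z_total = R + L = 382 + j1.014 Ω = 382∠0.2° Ω.
Step 4 — Power factor: PF = cos(φ) = Re(Z)/|Z| = 382/382 = 1.
Step 5 — Type: Im(Z) = 1.014 ⇒ lagging (phase φ = 0.2°).

PF = 1 (lagging, φ = 0.2°)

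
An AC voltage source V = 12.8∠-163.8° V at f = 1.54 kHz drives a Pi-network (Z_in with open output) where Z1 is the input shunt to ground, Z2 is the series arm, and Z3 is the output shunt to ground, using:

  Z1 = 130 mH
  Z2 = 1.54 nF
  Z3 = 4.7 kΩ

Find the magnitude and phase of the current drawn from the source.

Step 1 — Angular frequency: ω = 2π·f = 2π·1540 = 9676 rad/s.
Step 2 — Component impedances:
  Z1: Z = jωL = j·9676·0.13 = 0 + j1258 Ω
  Z2: Z = 1/(jωC) = -j/(ω·C) = 0 - j6.711e+04 Ω
  Z3: Z = R = 4700 Ω
Step 3 — With open output, the series arm Z2 and the output shunt Z3 appear in series to ground: Z2 + Z3 = 4700 - j6.711e+04 Ω.
Step 4 — Parallel with input shunt Z1: Z_in = Z1 || (Z2 + Z3) = 1.706 + j1282 Ω = 1282∠89.9° Ω.
Step 5 — Source phasor: V = 12.8∠-163.8° V = -12.29 - j3.571 V.
Step 6 — Ohm's law: I = V / Z_total = (-12.29 - j3.571) / (1.706 + j1282) = -0.002799 + j0.009586 A.
Step 7 — Convert to polar: |I| = 0.009986 A, ∠I = 106.3°.

I = 0.009986∠106.3° A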